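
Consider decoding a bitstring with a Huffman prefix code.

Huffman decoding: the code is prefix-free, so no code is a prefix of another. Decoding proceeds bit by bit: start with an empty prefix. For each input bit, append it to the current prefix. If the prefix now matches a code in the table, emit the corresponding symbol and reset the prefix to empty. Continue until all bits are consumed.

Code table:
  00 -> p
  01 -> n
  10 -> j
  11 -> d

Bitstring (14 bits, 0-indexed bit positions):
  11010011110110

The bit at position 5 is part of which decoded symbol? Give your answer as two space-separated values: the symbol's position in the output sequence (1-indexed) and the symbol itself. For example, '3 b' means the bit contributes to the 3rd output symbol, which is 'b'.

Answer: 3 p

Derivation:
Bit 0: prefix='1' (no match yet)
Bit 1: prefix='11' -> emit 'd', reset
Bit 2: prefix='0' (no match yet)
Bit 3: prefix='01' -> emit 'n', reset
Bit 4: prefix='0' (no match yet)
Bit 5: prefix='00' -> emit 'p', reset
Bit 6: prefix='1' (no match yet)
Bit 7: prefix='11' -> emit 'd', reset
Bit 8: prefix='1' (no match yet)
Bit 9: prefix='11' -> emit 'd', reset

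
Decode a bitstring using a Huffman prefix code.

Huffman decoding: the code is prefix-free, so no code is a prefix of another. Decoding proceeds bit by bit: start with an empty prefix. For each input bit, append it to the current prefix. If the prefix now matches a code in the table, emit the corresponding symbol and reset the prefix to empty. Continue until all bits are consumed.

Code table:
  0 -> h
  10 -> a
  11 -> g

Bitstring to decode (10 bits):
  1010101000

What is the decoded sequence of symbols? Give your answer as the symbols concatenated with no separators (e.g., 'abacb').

Answer: aaaahh

Derivation:
Bit 0: prefix='1' (no match yet)
Bit 1: prefix='10' -> emit 'a', reset
Bit 2: prefix='1' (no match yet)
Bit 3: prefix='10' -> emit 'a', reset
Bit 4: prefix='1' (no match yet)
Bit 5: prefix='10' -> emit 'a', reset
Bit 6: prefix='1' (no match yet)
Bit 7: prefix='10' -> emit 'a', reset
Bit 8: prefix='0' -> emit 'h', reset
Bit 9: prefix='0' -> emit 'h', reset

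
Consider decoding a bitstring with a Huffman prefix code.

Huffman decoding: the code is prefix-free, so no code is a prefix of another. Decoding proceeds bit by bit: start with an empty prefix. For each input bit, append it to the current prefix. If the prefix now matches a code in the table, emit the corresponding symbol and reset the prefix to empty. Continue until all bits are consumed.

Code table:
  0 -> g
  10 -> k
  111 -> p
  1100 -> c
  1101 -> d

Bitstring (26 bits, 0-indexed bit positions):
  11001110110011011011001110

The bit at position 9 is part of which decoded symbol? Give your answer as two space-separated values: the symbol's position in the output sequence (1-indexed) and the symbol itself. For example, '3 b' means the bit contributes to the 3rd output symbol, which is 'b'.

Bit 0: prefix='1' (no match yet)
Bit 1: prefix='11' (no match yet)
Bit 2: prefix='110' (no match yet)
Bit 3: prefix='1100' -> emit 'c', reset
Bit 4: prefix='1' (no match yet)
Bit 5: prefix='11' (no match yet)
Bit 6: prefix='111' -> emit 'p', reset
Bit 7: prefix='0' -> emit 'g', reset
Bit 8: prefix='1' (no match yet)
Bit 9: prefix='11' (no match yet)
Bit 10: prefix='110' (no match yet)
Bit 11: prefix='1100' -> emit 'c', reset
Bit 12: prefix='1' (no match yet)
Bit 13: prefix='11' (no match yet)

Answer: 4 c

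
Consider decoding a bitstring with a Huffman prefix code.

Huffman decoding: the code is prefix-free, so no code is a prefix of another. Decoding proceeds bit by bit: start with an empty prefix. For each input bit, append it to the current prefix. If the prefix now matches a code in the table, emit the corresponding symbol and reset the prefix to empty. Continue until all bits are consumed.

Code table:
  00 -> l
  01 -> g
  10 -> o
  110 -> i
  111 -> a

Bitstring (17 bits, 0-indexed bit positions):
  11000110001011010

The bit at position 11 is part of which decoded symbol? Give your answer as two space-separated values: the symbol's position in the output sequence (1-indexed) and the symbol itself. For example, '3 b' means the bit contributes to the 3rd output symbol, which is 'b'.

Answer: 5 o

Derivation:
Bit 0: prefix='1' (no match yet)
Bit 1: prefix='11' (no match yet)
Bit 2: prefix='110' -> emit 'i', reset
Bit 3: prefix='0' (no match yet)
Bit 4: prefix='00' -> emit 'l', reset
Bit 5: prefix='1' (no match yet)
Bit 6: prefix='11' (no match yet)
Bit 7: prefix='110' -> emit 'i', reset
Bit 8: prefix='0' (no match yet)
Bit 9: prefix='00' -> emit 'l', reset
Bit 10: prefix='1' (no match yet)
Bit 11: prefix='10' -> emit 'o', reset
Bit 12: prefix='1' (no match yet)
Bit 13: prefix='11' (no match yet)
Bit 14: prefix='110' -> emit 'i', reset
Bit 15: prefix='1' (no match yet)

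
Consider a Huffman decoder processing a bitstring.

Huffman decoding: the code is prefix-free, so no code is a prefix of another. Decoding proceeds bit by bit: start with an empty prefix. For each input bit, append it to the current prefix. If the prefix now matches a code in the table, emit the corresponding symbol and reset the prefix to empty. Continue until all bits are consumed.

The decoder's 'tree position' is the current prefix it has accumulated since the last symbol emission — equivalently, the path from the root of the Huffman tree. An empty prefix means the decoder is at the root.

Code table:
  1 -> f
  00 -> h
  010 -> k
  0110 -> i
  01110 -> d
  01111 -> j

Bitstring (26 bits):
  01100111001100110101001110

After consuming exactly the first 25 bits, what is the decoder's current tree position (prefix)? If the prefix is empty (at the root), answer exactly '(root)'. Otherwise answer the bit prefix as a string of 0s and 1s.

Bit 0: prefix='0' (no match yet)
Bit 1: prefix='01' (no match yet)
Bit 2: prefix='011' (no match yet)
Bit 3: prefix='0110' -> emit 'i', reset
Bit 4: prefix='0' (no match yet)
Bit 5: prefix='01' (no match yet)
Bit 6: prefix='011' (no match yet)
Bit 7: prefix='0111' (no match yet)
Bit 8: prefix='01110' -> emit 'd', reset
Bit 9: prefix='0' (no match yet)
Bit 10: prefix='01' (no match yet)
Bit 11: prefix='011' (no match yet)
Bit 12: prefix='0110' -> emit 'i', reset
Bit 13: prefix='0' (no match yet)
Bit 14: prefix='01' (no match yet)
Bit 15: prefix='011' (no match yet)
Bit 16: prefix='0110' -> emit 'i', reset
Bit 17: prefix='1' -> emit 'f', reset
Bit 18: prefix='0' (no match yet)
Bit 19: prefix='01' (no match yet)
Bit 20: prefix='010' -> emit 'k', reset
Bit 21: prefix='0' (no match yet)
Bit 22: prefix='01' (no match yet)
Bit 23: prefix='011' (no match yet)
Bit 24: prefix='0111' (no match yet)

Answer: 0111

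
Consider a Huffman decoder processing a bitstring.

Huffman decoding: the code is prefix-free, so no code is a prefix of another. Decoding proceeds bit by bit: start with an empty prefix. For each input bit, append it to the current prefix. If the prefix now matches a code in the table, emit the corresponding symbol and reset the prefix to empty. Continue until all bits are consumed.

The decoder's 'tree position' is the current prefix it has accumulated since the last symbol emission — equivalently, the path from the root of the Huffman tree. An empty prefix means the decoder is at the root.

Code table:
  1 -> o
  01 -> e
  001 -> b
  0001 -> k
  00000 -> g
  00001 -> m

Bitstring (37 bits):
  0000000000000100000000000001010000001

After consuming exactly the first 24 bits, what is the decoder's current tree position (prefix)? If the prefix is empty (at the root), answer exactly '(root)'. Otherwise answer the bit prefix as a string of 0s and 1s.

Answer: (root)

Derivation:
Bit 0: prefix='0' (no match yet)
Bit 1: prefix='00' (no match yet)
Bit 2: prefix='000' (no match yet)
Bit 3: prefix='0000' (no match yet)
Bit 4: prefix='00000' -> emit 'g', reset
Bit 5: prefix='0' (no match yet)
Bit 6: prefix='00' (no match yet)
Bit 7: prefix='000' (no match yet)
Bit 8: prefix='0000' (no match yet)
Bit 9: prefix='00000' -> emit 'g', reset
Bit 10: prefix='0' (no match yet)
Bit 11: prefix='00' (no match yet)
Bit 12: prefix='000' (no match yet)
Bit 13: prefix='0001' -> emit 'k', reset
Bit 14: prefix='0' (no match yet)
Bit 15: prefix='00' (no match yet)
Bit 16: prefix='000' (no match yet)
Bit 17: prefix='0000' (no match yet)
Bit 18: prefix='00000' -> emit 'g', reset
Bit 19: prefix='0' (no match yet)
Bit 20: prefix='00' (no match yet)
Bit 21: prefix='000' (no match yet)
Bit 22: prefix='0000' (no match yet)
Bit 23: prefix='00000' -> emit 'g', reset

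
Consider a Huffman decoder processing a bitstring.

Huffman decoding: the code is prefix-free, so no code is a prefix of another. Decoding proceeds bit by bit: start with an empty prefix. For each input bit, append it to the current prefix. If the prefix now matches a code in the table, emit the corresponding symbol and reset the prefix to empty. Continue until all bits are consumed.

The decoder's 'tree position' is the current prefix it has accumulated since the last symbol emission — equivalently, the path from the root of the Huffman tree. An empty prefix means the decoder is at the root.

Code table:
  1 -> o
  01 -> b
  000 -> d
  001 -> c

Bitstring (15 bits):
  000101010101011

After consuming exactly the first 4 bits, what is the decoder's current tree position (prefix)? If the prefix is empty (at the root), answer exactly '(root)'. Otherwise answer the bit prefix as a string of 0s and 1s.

Answer: (root)

Derivation:
Bit 0: prefix='0' (no match yet)
Bit 1: prefix='00' (no match yet)
Bit 2: prefix='000' -> emit 'd', reset
Bit 3: prefix='1' -> emit 'o', reset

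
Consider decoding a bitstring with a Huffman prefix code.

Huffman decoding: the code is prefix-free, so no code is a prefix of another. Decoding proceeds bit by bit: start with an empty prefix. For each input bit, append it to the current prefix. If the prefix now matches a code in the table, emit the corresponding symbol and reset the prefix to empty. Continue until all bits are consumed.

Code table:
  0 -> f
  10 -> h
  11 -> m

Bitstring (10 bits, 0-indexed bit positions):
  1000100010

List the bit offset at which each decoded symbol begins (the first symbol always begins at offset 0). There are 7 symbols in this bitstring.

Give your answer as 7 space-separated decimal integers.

Bit 0: prefix='1' (no match yet)
Bit 1: prefix='10' -> emit 'h', reset
Bit 2: prefix='0' -> emit 'f', reset
Bit 3: prefix='0' -> emit 'f', reset
Bit 4: prefix='1' (no match yet)
Bit 5: prefix='10' -> emit 'h', reset
Bit 6: prefix='0' -> emit 'f', reset
Bit 7: prefix='0' -> emit 'f', reset
Bit 8: prefix='1' (no match yet)
Bit 9: prefix='10' -> emit 'h', reset

Answer: 0 2 3 4 6 7 8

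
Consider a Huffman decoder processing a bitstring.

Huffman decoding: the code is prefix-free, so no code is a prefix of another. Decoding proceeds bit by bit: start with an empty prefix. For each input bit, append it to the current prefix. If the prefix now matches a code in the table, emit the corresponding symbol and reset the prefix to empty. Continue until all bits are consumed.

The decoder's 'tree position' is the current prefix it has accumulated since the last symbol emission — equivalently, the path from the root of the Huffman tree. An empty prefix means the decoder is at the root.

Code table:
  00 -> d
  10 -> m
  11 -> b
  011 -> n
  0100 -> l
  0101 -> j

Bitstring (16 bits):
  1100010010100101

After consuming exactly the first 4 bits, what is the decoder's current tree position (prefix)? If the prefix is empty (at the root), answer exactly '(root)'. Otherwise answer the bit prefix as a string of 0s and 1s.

Answer: (root)

Derivation:
Bit 0: prefix='1' (no match yet)
Bit 1: prefix='11' -> emit 'b', reset
Bit 2: prefix='0' (no match yet)
Bit 3: prefix='00' -> emit 'd', reset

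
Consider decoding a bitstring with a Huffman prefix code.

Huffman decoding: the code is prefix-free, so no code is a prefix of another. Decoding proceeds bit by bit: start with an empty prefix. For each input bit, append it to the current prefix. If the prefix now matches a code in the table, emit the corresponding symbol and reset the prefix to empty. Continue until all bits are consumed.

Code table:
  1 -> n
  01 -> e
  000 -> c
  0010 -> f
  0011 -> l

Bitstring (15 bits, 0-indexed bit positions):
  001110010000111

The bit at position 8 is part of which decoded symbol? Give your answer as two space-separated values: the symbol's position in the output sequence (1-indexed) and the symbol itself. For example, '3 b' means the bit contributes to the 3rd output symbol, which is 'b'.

Answer: 3 f

Derivation:
Bit 0: prefix='0' (no match yet)
Bit 1: prefix='00' (no match yet)
Bit 2: prefix='001' (no match yet)
Bit 3: prefix='0011' -> emit 'l', reset
Bit 4: prefix='1' -> emit 'n', reset
Bit 5: prefix='0' (no match yet)
Bit 6: prefix='00' (no match yet)
Bit 7: prefix='001' (no match yet)
Bit 8: prefix='0010' -> emit 'f', reset
Bit 9: prefix='0' (no match yet)
Bit 10: prefix='00' (no match yet)
Bit 11: prefix='000' -> emit 'c', reset
Bit 12: prefix='1' -> emit 'n', reset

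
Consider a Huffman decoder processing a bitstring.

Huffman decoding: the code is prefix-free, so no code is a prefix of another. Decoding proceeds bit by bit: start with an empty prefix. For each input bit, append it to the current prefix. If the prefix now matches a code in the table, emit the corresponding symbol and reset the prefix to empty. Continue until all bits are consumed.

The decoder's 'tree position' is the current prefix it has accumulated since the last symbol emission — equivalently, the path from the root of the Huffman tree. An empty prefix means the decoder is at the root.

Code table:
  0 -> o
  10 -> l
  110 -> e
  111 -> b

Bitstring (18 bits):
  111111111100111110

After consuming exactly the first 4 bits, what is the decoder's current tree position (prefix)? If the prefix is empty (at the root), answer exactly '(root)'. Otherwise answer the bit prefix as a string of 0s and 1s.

Bit 0: prefix='1' (no match yet)
Bit 1: prefix='11' (no match yet)
Bit 2: prefix='111' -> emit 'b', reset
Bit 3: prefix='1' (no match yet)

Answer: 1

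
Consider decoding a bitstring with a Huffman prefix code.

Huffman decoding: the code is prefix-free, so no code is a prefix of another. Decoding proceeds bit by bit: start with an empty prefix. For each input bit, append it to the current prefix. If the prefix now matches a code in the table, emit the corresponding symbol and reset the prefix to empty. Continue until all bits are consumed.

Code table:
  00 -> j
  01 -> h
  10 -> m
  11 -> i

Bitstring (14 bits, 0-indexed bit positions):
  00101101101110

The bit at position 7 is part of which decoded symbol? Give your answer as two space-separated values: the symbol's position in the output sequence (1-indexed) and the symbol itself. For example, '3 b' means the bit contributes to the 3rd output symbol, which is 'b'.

Answer: 4 h

Derivation:
Bit 0: prefix='0' (no match yet)
Bit 1: prefix='00' -> emit 'j', reset
Bit 2: prefix='1' (no match yet)
Bit 3: prefix='10' -> emit 'm', reset
Bit 4: prefix='1' (no match yet)
Bit 5: prefix='11' -> emit 'i', reset
Bit 6: prefix='0' (no match yet)
Bit 7: prefix='01' -> emit 'h', reset
Bit 8: prefix='1' (no match yet)
Bit 9: prefix='10' -> emit 'm', reset
Bit 10: prefix='1' (no match yet)
Bit 11: prefix='11' -> emit 'i', reset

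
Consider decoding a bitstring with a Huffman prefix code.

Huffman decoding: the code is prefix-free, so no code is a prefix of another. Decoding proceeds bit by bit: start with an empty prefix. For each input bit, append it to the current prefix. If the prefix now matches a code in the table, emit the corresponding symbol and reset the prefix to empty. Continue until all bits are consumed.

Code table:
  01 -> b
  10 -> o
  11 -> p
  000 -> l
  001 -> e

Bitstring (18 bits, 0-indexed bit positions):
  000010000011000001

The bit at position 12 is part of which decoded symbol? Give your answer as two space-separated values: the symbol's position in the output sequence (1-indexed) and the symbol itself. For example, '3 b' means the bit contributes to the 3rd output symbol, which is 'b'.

Answer: 5 o

Derivation:
Bit 0: prefix='0' (no match yet)
Bit 1: prefix='00' (no match yet)
Bit 2: prefix='000' -> emit 'l', reset
Bit 3: prefix='0' (no match yet)
Bit 4: prefix='01' -> emit 'b', reset
Bit 5: prefix='0' (no match yet)
Bit 6: prefix='00' (no match yet)
Bit 7: prefix='000' -> emit 'l', reset
Bit 8: prefix='0' (no match yet)
Bit 9: prefix='00' (no match yet)
Bit 10: prefix='001' -> emit 'e', reset
Bit 11: prefix='1' (no match yet)
Bit 12: prefix='10' -> emit 'o', reset
Bit 13: prefix='0' (no match yet)
Bit 14: prefix='00' (no match yet)
Bit 15: prefix='000' -> emit 'l', reset
Bit 16: prefix='0' (no match yet)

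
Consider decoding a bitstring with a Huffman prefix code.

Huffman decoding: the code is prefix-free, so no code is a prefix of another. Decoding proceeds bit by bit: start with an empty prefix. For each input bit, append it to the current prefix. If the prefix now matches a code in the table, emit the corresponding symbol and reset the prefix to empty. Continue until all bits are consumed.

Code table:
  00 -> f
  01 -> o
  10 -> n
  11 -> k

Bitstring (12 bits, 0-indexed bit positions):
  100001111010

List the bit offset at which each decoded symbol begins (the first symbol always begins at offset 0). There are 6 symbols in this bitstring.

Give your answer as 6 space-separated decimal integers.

Answer: 0 2 4 6 8 10

Derivation:
Bit 0: prefix='1' (no match yet)
Bit 1: prefix='10' -> emit 'n', reset
Bit 2: prefix='0' (no match yet)
Bit 3: prefix='00' -> emit 'f', reset
Bit 4: prefix='0' (no match yet)
Bit 5: prefix='01' -> emit 'o', reset
Bit 6: prefix='1' (no match yet)
Bit 7: prefix='11' -> emit 'k', reset
Bit 8: prefix='1' (no match yet)
Bit 9: prefix='10' -> emit 'n', reset
Bit 10: prefix='1' (no match yet)
Bit 11: prefix='10' -> emit 'n', reset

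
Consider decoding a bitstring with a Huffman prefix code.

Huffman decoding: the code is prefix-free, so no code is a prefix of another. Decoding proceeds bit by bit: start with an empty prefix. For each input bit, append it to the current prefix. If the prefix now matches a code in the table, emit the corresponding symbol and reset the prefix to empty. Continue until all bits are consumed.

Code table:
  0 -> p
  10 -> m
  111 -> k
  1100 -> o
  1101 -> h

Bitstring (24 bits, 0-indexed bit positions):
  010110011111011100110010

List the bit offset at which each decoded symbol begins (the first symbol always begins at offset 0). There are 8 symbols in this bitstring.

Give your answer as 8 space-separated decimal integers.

Bit 0: prefix='0' -> emit 'p', reset
Bit 1: prefix='1' (no match yet)
Bit 2: prefix='10' -> emit 'm', reset
Bit 3: prefix='1' (no match yet)
Bit 4: prefix='11' (no match yet)
Bit 5: prefix='110' (no match yet)
Bit 6: prefix='1100' -> emit 'o', reset
Bit 7: prefix='1' (no match yet)
Bit 8: prefix='11' (no match yet)
Bit 9: prefix='111' -> emit 'k', reset
Bit 10: prefix='1' (no match yet)
Bit 11: prefix='11' (no match yet)
Bit 12: prefix='110' (no match yet)
Bit 13: prefix='1101' -> emit 'h', reset
Bit 14: prefix='1' (no match yet)
Bit 15: prefix='11' (no match yet)
Bit 16: prefix='110' (no match yet)
Bit 17: prefix='1100' -> emit 'o', reset
Bit 18: prefix='1' (no match yet)
Bit 19: prefix='11' (no match yet)
Bit 20: prefix='110' (no match yet)
Bit 21: prefix='1100' -> emit 'o', reset
Bit 22: prefix='1' (no match yet)
Bit 23: prefix='10' -> emit 'm', reset

Answer: 0 1 3 7 10 14 18 22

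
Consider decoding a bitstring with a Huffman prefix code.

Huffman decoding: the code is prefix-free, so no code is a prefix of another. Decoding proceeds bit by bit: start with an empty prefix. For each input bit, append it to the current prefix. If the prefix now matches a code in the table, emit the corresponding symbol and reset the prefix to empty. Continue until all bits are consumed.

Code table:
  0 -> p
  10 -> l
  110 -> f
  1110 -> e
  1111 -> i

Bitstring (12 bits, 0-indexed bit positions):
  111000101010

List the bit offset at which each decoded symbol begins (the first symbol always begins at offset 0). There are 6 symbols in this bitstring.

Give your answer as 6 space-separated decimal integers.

Answer: 0 4 5 6 8 10

Derivation:
Bit 0: prefix='1' (no match yet)
Bit 1: prefix='11' (no match yet)
Bit 2: prefix='111' (no match yet)
Bit 3: prefix='1110' -> emit 'e', reset
Bit 4: prefix='0' -> emit 'p', reset
Bit 5: prefix='0' -> emit 'p', reset
Bit 6: prefix='1' (no match yet)
Bit 7: prefix='10' -> emit 'l', reset
Bit 8: prefix='1' (no match yet)
Bit 9: prefix='10' -> emit 'l', reset
Bit 10: prefix='1' (no match yet)
Bit 11: prefix='10' -> emit 'l', reset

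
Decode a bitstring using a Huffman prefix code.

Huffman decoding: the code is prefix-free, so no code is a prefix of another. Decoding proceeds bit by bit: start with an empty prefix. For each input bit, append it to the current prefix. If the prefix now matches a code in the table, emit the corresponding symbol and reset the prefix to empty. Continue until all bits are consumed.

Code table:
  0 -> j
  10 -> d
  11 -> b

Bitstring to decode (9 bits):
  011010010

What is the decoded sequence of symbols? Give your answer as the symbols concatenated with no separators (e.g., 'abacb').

Answer: jbjdjd

Derivation:
Bit 0: prefix='0' -> emit 'j', reset
Bit 1: prefix='1' (no match yet)
Bit 2: prefix='11' -> emit 'b', reset
Bit 3: prefix='0' -> emit 'j', reset
Bit 4: prefix='1' (no match yet)
Bit 5: prefix='10' -> emit 'd', reset
Bit 6: prefix='0' -> emit 'j', reset
Bit 7: prefix='1' (no match yet)
Bit 8: prefix='10' -> emit 'd', reset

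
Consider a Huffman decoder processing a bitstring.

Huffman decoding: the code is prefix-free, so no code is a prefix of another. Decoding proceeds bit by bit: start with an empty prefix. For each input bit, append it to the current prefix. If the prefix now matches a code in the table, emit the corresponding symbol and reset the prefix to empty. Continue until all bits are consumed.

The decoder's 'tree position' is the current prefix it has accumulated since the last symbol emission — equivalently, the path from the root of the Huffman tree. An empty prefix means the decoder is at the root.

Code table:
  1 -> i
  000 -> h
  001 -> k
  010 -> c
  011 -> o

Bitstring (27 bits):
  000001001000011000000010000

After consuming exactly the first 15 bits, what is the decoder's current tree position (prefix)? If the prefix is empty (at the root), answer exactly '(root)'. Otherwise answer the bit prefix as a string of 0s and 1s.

Answer: (root)

Derivation:
Bit 0: prefix='0' (no match yet)
Bit 1: prefix='00' (no match yet)
Bit 2: prefix='000' -> emit 'h', reset
Bit 3: prefix='0' (no match yet)
Bit 4: prefix='00' (no match yet)
Bit 5: prefix='001' -> emit 'k', reset
Bit 6: prefix='0' (no match yet)
Bit 7: prefix='00' (no match yet)
Bit 8: prefix='001' -> emit 'k', reset
Bit 9: prefix='0' (no match yet)
Bit 10: prefix='00' (no match yet)
Bit 11: prefix='000' -> emit 'h', reset
Bit 12: prefix='0' (no match yet)
Bit 13: prefix='01' (no match yet)
Bit 14: prefix='011' -> emit 'o', reset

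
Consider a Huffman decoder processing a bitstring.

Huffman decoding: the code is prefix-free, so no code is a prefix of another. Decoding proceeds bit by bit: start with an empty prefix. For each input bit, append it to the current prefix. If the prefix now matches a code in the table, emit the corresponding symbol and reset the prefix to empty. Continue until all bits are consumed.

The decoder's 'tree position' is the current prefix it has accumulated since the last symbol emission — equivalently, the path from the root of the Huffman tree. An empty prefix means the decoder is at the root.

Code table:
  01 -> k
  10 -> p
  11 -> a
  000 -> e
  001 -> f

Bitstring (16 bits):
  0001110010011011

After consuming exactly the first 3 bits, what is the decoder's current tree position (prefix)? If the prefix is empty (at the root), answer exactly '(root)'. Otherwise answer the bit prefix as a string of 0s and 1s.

Answer: (root)

Derivation:
Bit 0: prefix='0' (no match yet)
Bit 1: prefix='00' (no match yet)
Bit 2: prefix='000' -> emit 'e', reset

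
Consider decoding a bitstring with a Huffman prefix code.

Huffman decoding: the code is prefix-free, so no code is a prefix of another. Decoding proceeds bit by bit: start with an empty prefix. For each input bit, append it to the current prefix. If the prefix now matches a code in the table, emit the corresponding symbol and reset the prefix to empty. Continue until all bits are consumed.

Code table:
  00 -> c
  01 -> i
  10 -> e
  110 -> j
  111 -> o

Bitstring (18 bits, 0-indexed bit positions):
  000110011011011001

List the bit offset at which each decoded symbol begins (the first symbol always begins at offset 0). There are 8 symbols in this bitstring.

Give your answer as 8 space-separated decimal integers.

Answer: 0 2 4 6 8 10 13 16

Derivation:
Bit 0: prefix='0' (no match yet)
Bit 1: prefix='00' -> emit 'c', reset
Bit 2: prefix='0' (no match yet)
Bit 3: prefix='01' -> emit 'i', reset
Bit 4: prefix='1' (no match yet)
Bit 5: prefix='10' -> emit 'e', reset
Bit 6: prefix='0' (no match yet)
Bit 7: prefix='01' -> emit 'i', reset
Bit 8: prefix='1' (no match yet)
Bit 9: prefix='10' -> emit 'e', reset
Bit 10: prefix='1' (no match yet)
Bit 11: prefix='11' (no match yet)
Bit 12: prefix='110' -> emit 'j', reset
Bit 13: prefix='1' (no match yet)
Bit 14: prefix='11' (no match yet)
Bit 15: prefix='110' -> emit 'j', reset
Bit 16: prefix='0' (no match yet)
Bit 17: prefix='01' -> emit 'i', reset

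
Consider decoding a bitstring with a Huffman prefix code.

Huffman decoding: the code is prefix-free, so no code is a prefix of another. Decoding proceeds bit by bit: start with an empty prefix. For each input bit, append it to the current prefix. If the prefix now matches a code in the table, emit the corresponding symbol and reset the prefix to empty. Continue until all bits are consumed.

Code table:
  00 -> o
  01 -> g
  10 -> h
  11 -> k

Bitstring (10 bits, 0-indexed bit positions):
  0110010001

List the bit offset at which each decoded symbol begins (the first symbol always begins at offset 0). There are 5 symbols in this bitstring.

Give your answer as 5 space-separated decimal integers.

Answer: 0 2 4 6 8

Derivation:
Bit 0: prefix='0' (no match yet)
Bit 1: prefix='01' -> emit 'g', reset
Bit 2: prefix='1' (no match yet)
Bit 3: prefix='10' -> emit 'h', reset
Bit 4: prefix='0' (no match yet)
Bit 5: prefix='01' -> emit 'g', reset
Bit 6: prefix='0' (no match yet)
Bit 7: prefix='00' -> emit 'o', reset
Bit 8: prefix='0' (no match yet)
Bit 9: prefix='01' -> emit 'g', reset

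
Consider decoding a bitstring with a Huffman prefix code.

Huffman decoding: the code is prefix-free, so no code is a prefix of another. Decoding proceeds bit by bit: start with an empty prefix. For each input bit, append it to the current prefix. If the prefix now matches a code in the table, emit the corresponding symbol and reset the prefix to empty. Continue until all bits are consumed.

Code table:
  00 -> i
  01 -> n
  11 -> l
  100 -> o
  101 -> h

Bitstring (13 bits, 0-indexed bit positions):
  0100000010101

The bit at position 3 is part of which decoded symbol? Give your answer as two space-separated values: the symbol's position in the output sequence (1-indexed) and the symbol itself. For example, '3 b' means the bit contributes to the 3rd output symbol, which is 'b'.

Answer: 2 i

Derivation:
Bit 0: prefix='0' (no match yet)
Bit 1: prefix='01' -> emit 'n', reset
Bit 2: prefix='0' (no match yet)
Bit 3: prefix='00' -> emit 'i', reset
Bit 4: prefix='0' (no match yet)
Bit 5: prefix='00' -> emit 'i', reset
Bit 6: prefix='0' (no match yet)
Bit 7: prefix='00' -> emit 'i', reset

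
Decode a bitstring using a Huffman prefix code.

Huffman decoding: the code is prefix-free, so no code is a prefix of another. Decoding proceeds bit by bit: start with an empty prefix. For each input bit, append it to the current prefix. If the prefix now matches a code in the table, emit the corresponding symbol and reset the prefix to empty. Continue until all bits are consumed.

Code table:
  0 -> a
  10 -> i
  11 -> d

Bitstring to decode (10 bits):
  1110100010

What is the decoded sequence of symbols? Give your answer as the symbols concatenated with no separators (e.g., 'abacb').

Bit 0: prefix='1' (no match yet)
Bit 1: prefix='11' -> emit 'd', reset
Bit 2: prefix='1' (no match yet)
Bit 3: prefix='10' -> emit 'i', reset
Bit 4: prefix='1' (no match yet)
Bit 5: prefix='10' -> emit 'i', reset
Bit 6: prefix='0' -> emit 'a', reset
Bit 7: prefix='0' -> emit 'a', reset
Bit 8: prefix='1' (no match yet)
Bit 9: prefix='10' -> emit 'i', reset

Answer: diiaai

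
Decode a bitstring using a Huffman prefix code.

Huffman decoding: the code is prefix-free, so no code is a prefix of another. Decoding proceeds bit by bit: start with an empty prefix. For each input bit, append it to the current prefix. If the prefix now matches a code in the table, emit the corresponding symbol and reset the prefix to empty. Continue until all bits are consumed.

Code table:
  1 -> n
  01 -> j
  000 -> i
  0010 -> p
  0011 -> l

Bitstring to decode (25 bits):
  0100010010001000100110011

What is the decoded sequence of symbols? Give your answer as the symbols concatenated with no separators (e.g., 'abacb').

Answer: jinpppjnl

Derivation:
Bit 0: prefix='0' (no match yet)
Bit 1: prefix='01' -> emit 'j', reset
Bit 2: prefix='0' (no match yet)
Bit 3: prefix='00' (no match yet)
Bit 4: prefix='000' -> emit 'i', reset
Bit 5: prefix='1' -> emit 'n', reset
Bit 6: prefix='0' (no match yet)
Bit 7: prefix='00' (no match yet)
Bit 8: prefix='001' (no match yet)
Bit 9: prefix='0010' -> emit 'p', reset
Bit 10: prefix='0' (no match yet)
Bit 11: prefix='00' (no match yet)
Bit 12: prefix='001' (no match yet)
Bit 13: prefix='0010' -> emit 'p', reset
Bit 14: prefix='0' (no match yet)
Bit 15: prefix='00' (no match yet)
Bit 16: prefix='001' (no match yet)
Bit 17: prefix='0010' -> emit 'p', reset
Bit 18: prefix='0' (no match yet)
Bit 19: prefix='01' -> emit 'j', reset
Bit 20: prefix='1' -> emit 'n', reset
Bit 21: prefix='0' (no match yet)
Bit 22: prefix='00' (no match yet)
Bit 23: prefix='001' (no match yet)
Bit 24: prefix='0011' -> emit 'l', reset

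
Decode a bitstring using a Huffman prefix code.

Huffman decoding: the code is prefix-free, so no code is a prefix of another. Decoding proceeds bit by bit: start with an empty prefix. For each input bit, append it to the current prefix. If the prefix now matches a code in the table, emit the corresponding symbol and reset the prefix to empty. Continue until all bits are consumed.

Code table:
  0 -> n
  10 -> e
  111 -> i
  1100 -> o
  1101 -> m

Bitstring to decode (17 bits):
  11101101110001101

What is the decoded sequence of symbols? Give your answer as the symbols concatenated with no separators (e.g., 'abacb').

Answer: inmonm

Derivation:
Bit 0: prefix='1' (no match yet)
Bit 1: prefix='11' (no match yet)
Bit 2: prefix='111' -> emit 'i', reset
Bit 3: prefix='0' -> emit 'n', reset
Bit 4: prefix='1' (no match yet)
Bit 5: prefix='11' (no match yet)
Bit 6: prefix='110' (no match yet)
Bit 7: prefix='1101' -> emit 'm', reset
Bit 8: prefix='1' (no match yet)
Bit 9: prefix='11' (no match yet)
Bit 10: prefix='110' (no match yet)
Bit 11: prefix='1100' -> emit 'o', reset
Bit 12: prefix='0' -> emit 'n', reset
Bit 13: prefix='1' (no match yet)
Bit 14: prefix='11' (no match yet)
Bit 15: prefix='110' (no match yet)
Bit 16: prefix='1101' -> emit 'm', reset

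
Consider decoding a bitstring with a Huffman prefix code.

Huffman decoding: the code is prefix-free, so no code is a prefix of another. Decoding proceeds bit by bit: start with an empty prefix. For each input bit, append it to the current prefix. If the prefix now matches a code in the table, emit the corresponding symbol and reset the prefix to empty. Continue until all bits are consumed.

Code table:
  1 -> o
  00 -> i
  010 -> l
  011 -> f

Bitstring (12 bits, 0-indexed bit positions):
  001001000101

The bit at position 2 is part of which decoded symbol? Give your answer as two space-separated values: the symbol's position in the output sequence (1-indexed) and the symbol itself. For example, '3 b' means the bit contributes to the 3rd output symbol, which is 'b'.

Answer: 2 o

Derivation:
Bit 0: prefix='0' (no match yet)
Bit 1: prefix='00' -> emit 'i', reset
Bit 2: prefix='1' -> emit 'o', reset
Bit 3: prefix='0' (no match yet)
Bit 4: prefix='00' -> emit 'i', reset
Bit 5: prefix='1' -> emit 'o', reset
Bit 6: prefix='0' (no match yet)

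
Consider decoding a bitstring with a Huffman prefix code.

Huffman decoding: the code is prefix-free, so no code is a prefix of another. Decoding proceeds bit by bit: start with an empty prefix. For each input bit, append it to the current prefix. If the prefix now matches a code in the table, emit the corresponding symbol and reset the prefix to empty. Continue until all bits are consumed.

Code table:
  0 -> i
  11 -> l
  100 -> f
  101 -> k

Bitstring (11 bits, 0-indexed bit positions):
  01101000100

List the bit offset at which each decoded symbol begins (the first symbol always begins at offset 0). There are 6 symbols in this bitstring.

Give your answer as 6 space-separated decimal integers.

Answer: 0 1 3 4 7 8

Derivation:
Bit 0: prefix='0' -> emit 'i', reset
Bit 1: prefix='1' (no match yet)
Bit 2: prefix='11' -> emit 'l', reset
Bit 3: prefix='0' -> emit 'i', reset
Bit 4: prefix='1' (no match yet)
Bit 5: prefix='10' (no match yet)
Bit 6: prefix='100' -> emit 'f', reset
Bit 7: prefix='0' -> emit 'i', reset
Bit 8: prefix='1' (no match yet)
Bit 9: prefix='10' (no match yet)
Bit 10: prefix='100' -> emit 'f', reset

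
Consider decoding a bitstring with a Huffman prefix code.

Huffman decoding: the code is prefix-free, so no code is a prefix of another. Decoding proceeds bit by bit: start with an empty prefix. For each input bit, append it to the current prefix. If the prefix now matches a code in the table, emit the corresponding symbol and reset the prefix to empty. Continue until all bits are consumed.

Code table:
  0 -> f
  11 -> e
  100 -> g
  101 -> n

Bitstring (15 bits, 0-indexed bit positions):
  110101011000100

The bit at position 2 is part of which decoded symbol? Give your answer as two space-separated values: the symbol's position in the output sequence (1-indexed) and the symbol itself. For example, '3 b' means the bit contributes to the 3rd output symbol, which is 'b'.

Answer: 2 f

Derivation:
Bit 0: prefix='1' (no match yet)
Bit 1: prefix='11' -> emit 'e', reset
Bit 2: prefix='0' -> emit 'f', reset
Bit 3: prefix='1' (no match yet)
Bit 4: prefix='10' (no match yet)
Bit 5: prefix='101' -> emit 'n', reset
Bit 6: prefix='0' -> emit 'f', reset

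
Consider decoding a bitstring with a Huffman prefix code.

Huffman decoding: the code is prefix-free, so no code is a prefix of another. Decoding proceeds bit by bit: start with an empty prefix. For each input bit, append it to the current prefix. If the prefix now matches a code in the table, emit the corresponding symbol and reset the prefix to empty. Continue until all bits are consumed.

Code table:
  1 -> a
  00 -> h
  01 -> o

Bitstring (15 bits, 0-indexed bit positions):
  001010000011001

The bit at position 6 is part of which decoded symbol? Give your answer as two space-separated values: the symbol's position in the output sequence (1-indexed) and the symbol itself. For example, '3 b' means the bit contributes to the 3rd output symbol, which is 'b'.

Answer: 4 h

Derivation:
Bit 0: prefix='0' (no match yet)
Bit 1: prefix='00' -> emit 'h', reset
Bit 2: prefix='1' -> emit 'a', reset
Bit 3: prefix='0' (no match yet)
Bit 4: prefix='01' -> emit 'o', reset
Bit 5: prefix='0' (no match yet)
Bit 6: prefix='00' -> emit 'h', reset
Bit 7: prefix='0' (no match yet)
Bit 8: prefix='00' -> emit 'h', reset
Bit 9: prefix='0' (no match yet)
Bit 10: prefix='01' -> emit 'o', reset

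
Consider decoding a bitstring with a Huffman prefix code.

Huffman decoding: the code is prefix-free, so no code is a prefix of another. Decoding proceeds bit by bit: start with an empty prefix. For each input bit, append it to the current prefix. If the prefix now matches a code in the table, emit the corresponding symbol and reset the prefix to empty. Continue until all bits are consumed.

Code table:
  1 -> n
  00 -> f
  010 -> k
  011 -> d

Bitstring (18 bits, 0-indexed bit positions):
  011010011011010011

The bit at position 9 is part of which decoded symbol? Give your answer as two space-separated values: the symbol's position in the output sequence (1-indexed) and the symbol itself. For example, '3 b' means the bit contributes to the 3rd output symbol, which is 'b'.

Bit 0: prefix='0' (no match yet)
Bit 1: prefix='01' (no match yet)
Bit 2: prefix='011' -> emit 'd', reset
Bit 3: prefix='0' (no match yet)
Bit 4: prefix='01' (no match yet)
Bit 5: prefix='010' -> emit 'k', reset
Bit 6: prefix='0' (no match yet)
Bit 7: prefix='01' (no match yet)
Bit 8: prefix='011' -> emit 'd', reset
Bit 9: prefix='0' (no match yet)
Bit 10: prefix='01' (no match yet)
Bit 11: prefix='011' -> emit 'd', reset
Bit 12: prefix='0' (no match yet)
Bit 13: prefix='01' (no match yet)

Answer: 4 d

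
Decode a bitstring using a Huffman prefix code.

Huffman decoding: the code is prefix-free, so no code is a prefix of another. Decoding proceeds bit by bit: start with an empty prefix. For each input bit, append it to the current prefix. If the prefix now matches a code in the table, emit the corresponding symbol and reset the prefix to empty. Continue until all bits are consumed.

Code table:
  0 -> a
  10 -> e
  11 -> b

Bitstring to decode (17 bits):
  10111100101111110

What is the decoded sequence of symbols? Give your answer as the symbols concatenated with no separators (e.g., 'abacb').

Answer: ebbaaebbba

Derivation:
Bit 0: prefix='1' (no match yet)
Bit 1: prefix='10' -> emit 'e', reset
Bit 2: prefix='1' (no match yet)
Bit 3: prefix='11' -> emit 'b', reset
Bit 4: prefix='1' (no match yet)
Bit 5: prefix='11' -> emit 'b', reset
Bit 6: prefix='0' -> emit 'a', reset
Bit 7: prefix='0' -> emit 'a', reset
Bit 8: prefix='1' (no match yet)
Bit 9: prefix='10' -> emit 'e', reset
Bit 10: prefix='1' (no match yet)
Bit 11: prefix='11' -> emit 'b', reset
Bit 12: prefix='1' (no match yet)
Bit 13: prefix='11' -> emit 'b', reset
Bit 14: prefix='1' (no match yet)
Bit 15: prefix='11' -> emit 'b', reset
Bit 16: prefix='0' -> emit 'a', reset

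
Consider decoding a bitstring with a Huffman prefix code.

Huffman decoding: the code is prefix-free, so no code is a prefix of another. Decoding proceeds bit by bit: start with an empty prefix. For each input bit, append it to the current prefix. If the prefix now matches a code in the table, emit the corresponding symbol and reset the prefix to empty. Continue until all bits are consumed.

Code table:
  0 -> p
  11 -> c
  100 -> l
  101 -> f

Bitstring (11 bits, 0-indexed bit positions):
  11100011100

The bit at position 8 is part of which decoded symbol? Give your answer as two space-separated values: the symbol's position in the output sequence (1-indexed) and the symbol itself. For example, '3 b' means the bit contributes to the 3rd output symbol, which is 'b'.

Answer: 5 l

Derivation:
Bit 0: prefix='1' (no match yet)
Bit 1: prefix='11' -> emit 'c', reset
Bit 2: prefix='1' (no match yet)
Bit 3: prefix='10' (no match yet)
Bit 4: prefix='100' -> emit 'l', reset
Bit 5: prefix='0' -> emit 'p', reset
Bit 6: prefix='1' (no match yet)
Bit 7: prefix='11' -> emit 'c', reset
Bit 8: prefix='1' (no match yet)
Bit 9: prefix='10' (no match yet)
Bit 10: prefix='100' -> emit 'l', reset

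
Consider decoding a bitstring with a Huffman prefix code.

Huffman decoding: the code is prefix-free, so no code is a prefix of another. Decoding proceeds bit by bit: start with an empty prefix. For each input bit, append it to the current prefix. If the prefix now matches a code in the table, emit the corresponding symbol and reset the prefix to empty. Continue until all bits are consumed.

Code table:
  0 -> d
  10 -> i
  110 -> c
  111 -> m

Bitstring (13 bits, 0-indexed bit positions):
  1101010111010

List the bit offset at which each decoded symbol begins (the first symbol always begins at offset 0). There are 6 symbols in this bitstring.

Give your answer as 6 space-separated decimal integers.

Answer: 0 3 5 7 10 11

Derivation:
Bit 0: prefix='1' (no match yet)
Bit 1: prefix='11' (no match yet)
Bit 2: prefix='110' -> emit 'c', reset
Bit 3: prefix='1' (no match yet)
Bit 4: prefix='10' -> emit 'i', reset
Bit 5: prefix='1' (no match yet)
Bit 6: prefix='10' -> emit 'i', reset
Bit 7: prefix='1' (no match yet)
Bit 8: prefix='11' (no match yet)
Bit 9: prefix='111' -> emit 'm', reset
Bit 10: prefix='0' -> emit 'd', reset
Bit 11: prefix='1' (no match yet)
Bit 12: prefix='10' -> emit 'i', reset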